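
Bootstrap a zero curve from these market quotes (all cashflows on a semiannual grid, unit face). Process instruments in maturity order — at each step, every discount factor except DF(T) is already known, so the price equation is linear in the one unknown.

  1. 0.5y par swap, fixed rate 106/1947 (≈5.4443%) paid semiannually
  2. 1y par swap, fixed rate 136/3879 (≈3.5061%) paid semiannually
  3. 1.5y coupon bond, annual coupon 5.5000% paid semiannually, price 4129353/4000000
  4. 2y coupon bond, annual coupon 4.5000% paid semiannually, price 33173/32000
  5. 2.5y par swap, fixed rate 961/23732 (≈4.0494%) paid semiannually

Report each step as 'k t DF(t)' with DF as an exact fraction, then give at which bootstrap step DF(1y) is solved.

step 1 [0.5y] swap r/2=53/1947: DF=(1 − 53/1947·(0))/(1+53/1947) = 1947/2000 ≈ 0.973500
step 2 [1y] swap r/2=68/3879: DF=(1 − 68/3879·(0.973500))/(1+68/3879) = 483/500 ≈ 0.966000
step 3 [1.5y] bond c/2=11/400: DF=(4129353/4000000 − 11/400·(0.973500+0.966000))/(1+11/400) = 1191/1250 ≈ 0.952800
step 4 [2y] bond c/2=9/400: DF=(33173/32000 − 9/400·(0.973500+0.966000+0.952800))/(1+9/400) = 4751/5000 ≈ 0.950200
step 5 [2.5y] swap r/2=961/47464: DF=(1 − 961/47464·(0.973500+0.966000+0.952800+0.950200))/(1+961/47464) = 9039/10000 ≈ 0.903900

1 1/2 1947/2000
2 1 483/500
3 3/2 1191/1250
4 2 4751/5000
5 5/2 9039/10000
DF(1y) is solved at step 2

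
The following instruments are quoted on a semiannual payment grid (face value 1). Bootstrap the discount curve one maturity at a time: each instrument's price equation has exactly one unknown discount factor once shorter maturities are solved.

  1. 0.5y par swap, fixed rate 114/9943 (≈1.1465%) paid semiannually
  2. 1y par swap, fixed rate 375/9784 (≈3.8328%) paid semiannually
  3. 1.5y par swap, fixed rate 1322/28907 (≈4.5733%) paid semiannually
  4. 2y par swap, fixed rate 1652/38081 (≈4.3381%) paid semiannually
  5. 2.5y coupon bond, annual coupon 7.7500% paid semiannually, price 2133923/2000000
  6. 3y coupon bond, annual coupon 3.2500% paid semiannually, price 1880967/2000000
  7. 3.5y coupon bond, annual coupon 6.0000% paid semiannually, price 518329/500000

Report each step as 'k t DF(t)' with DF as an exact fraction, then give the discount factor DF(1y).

step 1 [0.5y] swap r/2=57/9943: DF=(1 − 57/9943·(0))/(1+57/9943) = 9943/10000 ≈ 0.994300
step 2 [1y] swap r/2=375/19568: DF=(1 − 375/19568·(0.994300))/(1+375/19568) = 77/80 ≈ 0.962500
step 3 [1.5y] swap r/2=661/28907: DF=(1 − 661/28907·(0.994300+0.962500))/(1+661/28907) = 9339/10000 ≈ 0.933900
step 4 [2y] swap r/2=826/38081: DF=(1 − 826/38081·(0.994300+0.962500+0.933900))/(1+826/38081) = 4587/5000 ≈ 0.917400
step 5 [2.5y] bond c/2=31/800: DF=(2133923/2000000 − 31/800·(0.994300+0.962500+0.933900+0.917400))/(1+31/800) = 8851/10000 ≈ 0.885100
step 6 [3y] bond c/2=13/800: DF=(1880967/2000000 − 13/800·(0.994300+0.962500+0.933900+0.917400+0.885100))/(1+13/800) = 1063/1250 ≈ 0.850400
step 7 [3.5y] bond c/2=3/100: DF=(518329/500000 − 3/100·(0.994300+0.962500+0.933900+0.917400+0.885100+0.850400))/(1+3/100) = 169/200 ≈ 0.845000

1 1/2 9943/10000
2 1 77/80
3 3/2 9339/10000
4 2 4587/5000
5 5/2 8851/10000
6 3 1063/1250
7 7/2 169/200
DF(1y) = 77/80 ≈ 0.962500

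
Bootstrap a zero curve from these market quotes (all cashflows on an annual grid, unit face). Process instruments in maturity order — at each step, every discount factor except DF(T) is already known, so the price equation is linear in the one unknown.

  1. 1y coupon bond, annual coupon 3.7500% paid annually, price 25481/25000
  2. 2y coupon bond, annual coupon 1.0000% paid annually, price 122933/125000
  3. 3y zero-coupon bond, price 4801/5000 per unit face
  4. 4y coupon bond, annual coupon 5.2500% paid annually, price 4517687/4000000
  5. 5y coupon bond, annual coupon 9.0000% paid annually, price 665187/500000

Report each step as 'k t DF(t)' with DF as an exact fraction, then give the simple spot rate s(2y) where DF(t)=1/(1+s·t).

1 1 614/625
2 2 241/250
3 3 4801/5000
4 4 9281/10000
5 5 9039/10000
s(2y) = (1/(241/250) − 1)/(2) = 9/482 ≈ 1.8672%

step 1 [1y] bond c/1=3/80: DF=(25481/25000 − 3/80·(0))/(1+3/80) = 614/625 ≈ 0.982400
step 2 [2y] bond c/1=1/100: DF=(122933/125000 − 1/100·(0.982400))/(1+1/100) = 241/250 ≈ 0.964000
step 3 [3y] zero: DF = P = 4801/5000 ≈ 0.960200
step 4 [4y] bond c/1=21/400: DF=(4517687/4000000 − 21/400·(0.982400+0.964000+0.960200))/(1+21/400) = 9281/10000 ≈ 0.928100
step 5 [5y] bond c/1=9/100: DF=(665187/500000 − 9/100·(0.982400+0.964000+0.960200+0.928100))/(1+9/100) = 9039/10000 ≈ 0.903900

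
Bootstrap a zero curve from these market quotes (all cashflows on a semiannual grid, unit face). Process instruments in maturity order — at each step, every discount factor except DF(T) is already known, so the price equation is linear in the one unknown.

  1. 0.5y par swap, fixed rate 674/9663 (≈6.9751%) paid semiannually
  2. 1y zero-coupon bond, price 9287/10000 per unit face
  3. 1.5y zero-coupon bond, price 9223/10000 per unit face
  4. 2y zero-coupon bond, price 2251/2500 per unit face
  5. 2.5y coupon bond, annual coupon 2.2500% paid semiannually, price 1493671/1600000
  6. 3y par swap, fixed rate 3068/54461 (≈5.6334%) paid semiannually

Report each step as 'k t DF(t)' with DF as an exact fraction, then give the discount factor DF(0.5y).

1 1/2 9663/10000
2 1 9287/10000
3 3/2 9223/10000
4 2 2251/2500
5 5/2 4409/5000
6 3 4233/5000
DF(0.5y) = 9663/10000 ≈ 0.966300

step 1 [0.5y] swap r/2=337/9663: DF=(1 − 337/9663·(0))/(1+337/9663) = 9663/10000 ≈ 0.966300
step 2 [1y] zero: DF = P = 9287/10000 ≈ 0.928700
step 3 [1.5y] zero: DF = P = 9223/10000 ≈ 0.922300
step 4 [2y] zero: DF = P = 2251/2500 ≈ 0.900400
step 5 [2.5y] bond c/2=9/800: DF=(1493671/1600000 − 9/800·(0.966300+0.928700+0.922300+0.900400))/(1+9/800) = 4409/5000 ≈ 0.881800
step 6 [3y] swap r/2=1534/54461: DF=(1 − 1534/54461·(0.966300+0.928700+0.922300+0.900400+0.881800))/(1+1534/54461) = 4233/5000 ≈ 0.846600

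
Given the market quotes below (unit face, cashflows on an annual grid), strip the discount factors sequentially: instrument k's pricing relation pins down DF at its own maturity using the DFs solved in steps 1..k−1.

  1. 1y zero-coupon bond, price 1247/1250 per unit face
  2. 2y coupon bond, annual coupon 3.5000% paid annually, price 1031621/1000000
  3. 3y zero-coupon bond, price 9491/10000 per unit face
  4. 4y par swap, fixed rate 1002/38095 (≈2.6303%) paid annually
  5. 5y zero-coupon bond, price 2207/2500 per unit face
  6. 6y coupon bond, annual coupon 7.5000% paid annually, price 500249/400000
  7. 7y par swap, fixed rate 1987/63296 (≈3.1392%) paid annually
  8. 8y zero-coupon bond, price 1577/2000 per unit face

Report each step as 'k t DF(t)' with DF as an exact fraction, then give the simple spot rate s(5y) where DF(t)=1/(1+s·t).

step 1 [1y] zero: DF = P = 1247/1250 ≈ 0.997600
step 2 [2y] bond c/1=7/200: DF=(1031621/1000000 − 7/200·(0.997600))/(1+7/200) = 963/1000 ≈ 0.963000
step 3 [3y] zero: DF = P = 9491/10000 ≈ 0.949100
step 4 [4y] swap r/1=1002/38095: DF=(1 − 1002/38095·(0.997600+0.963000+0.949100))/(1+1002/38095) = 4499/5000 ≈ 0.899800
step 5 [5y] zero: DF = P = 2207/2500 ≈ 0.882800
step 6 [6y] bond c/1=3/40: DF=(500249/400000 − 3/40·(0.997600+0.963000+0.949100+0.899800+0.882800))/(1+3/40) = 209/250 ≈ 0.836000
step 7 [7y] swap r/1=1987/63296: DF=(1 − 1987/63296·(0.997600+0.963000+0.949100+0.899800+0.882800+0.836000))/(1+1987/63296) = 8013/10000 ≈ 0.801300
step 8 [8y] zero: DF = P = 1577/2000 ≈ 0.788500

1 1 1247/1250
2 2 963/1000
3 3 9491/10000
4 4 4499/5000
5 5 2207/2500
6 6 209/250
7 7 8013/10000
8 8 1577/2000
s(5y) = (1/(2207/2500) − 1)/(5) = 293/11035 ≈ 2.6552%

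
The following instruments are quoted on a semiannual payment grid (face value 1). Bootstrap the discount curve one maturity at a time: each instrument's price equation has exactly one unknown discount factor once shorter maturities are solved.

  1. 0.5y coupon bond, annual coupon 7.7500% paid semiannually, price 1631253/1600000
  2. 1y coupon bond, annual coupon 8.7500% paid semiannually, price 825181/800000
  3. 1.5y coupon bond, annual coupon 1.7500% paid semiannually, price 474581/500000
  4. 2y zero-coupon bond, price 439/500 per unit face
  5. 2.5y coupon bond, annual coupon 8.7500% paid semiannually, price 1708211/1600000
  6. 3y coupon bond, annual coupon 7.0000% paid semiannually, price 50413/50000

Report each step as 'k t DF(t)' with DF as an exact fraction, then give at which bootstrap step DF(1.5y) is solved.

step 1 [0.5y] bond c/2=31/800: DF=(1631253/1600000 − 31/800·(0))/(1+31/800) = 1963/2000 ≈ 0.981500
step 2 [1y] bond c/2=7/160: DF=(825181/800000 − 7/160·(0.981500))/(1+7/160) = 9471/10000 ≈ 0.947100
step 3 [1.5y] bond c/2=7/800: DF=(474581/500000 − 7/800·(0.981500+0.947100))/(1+7/800) = 4621/5000 ≈ 0.924200
step 4 [2y] zero: DF = P = 439/500 ≈ 0.878000
step 5 [2.5y] bond c/2=7/160: DF=(1708211/1600000 − 7/160·(0.981500+0.947100+0.924200+0.878000))/(1+7/160) = 1733/2000 ≈ 0.866500
step 6 [3y] bond c/2=7/200: DF=(50413/50000 − 7/200·(0.981500+0.947100+0.924200+0.878000+0.866500))/(1+7/200) = 8187/10000 ≈ 0.818700

1 1/2 1963/2000
2 1 9471/10000
3 3/2 4621/5000
4 2 439/500
5 5/2 1733/2000
6 3 8187/10000
DF(1.5y) is solved at step 3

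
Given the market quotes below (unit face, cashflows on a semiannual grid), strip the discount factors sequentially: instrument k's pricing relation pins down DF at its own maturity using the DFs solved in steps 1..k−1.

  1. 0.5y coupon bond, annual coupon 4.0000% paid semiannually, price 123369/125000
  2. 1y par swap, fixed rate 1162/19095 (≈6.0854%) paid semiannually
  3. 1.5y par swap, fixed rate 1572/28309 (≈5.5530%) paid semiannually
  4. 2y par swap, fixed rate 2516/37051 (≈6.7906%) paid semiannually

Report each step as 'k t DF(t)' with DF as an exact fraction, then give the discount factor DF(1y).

1 1/2 2419/2500
2 1 9419/10000
3 3/2 4607/5000
4 2 4371/5000
DF(1y) = 9419/10000 ≈ 0.941900

step 1 [0.5y] bond c/2=1/50: DF=(123369/125000 − 1/50·(0))/(1+1/50) = 2419/2500 ≈ 0.967600
step 2 [1y] swap r/2=581/19095: DF=(1 − 581/19095·(0.967600))/(1+581/19095) = 9419/10000 ≈ 0.941900
step 3 [1.5y] swap r/2=786/28309: DF=(1 − 786/28309·(0.967600+0.941900))/(1+786/28309) = 4607/5000 ≈ 0.921400
step 4 [2y] swap r/2=1258/37051: DF=(1 − 1258/37051·(0.967600+0.941900+0.921400))/(1+1258/37051) = 4371/5000 ≈ 0.874200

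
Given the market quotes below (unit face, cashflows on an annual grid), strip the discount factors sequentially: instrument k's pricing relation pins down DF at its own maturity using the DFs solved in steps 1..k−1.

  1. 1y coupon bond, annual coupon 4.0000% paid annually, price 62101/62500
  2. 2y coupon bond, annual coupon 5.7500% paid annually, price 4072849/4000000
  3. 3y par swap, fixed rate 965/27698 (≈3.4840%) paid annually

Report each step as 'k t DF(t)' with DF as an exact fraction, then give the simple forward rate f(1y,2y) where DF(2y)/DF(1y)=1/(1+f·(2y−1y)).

1 1 4777/5000
2 2 9109/10000
3 3 1807/2000
f(1y,2y) = ((4777/5000)/(9109/10000) − 1)/(1) = 445/9109 ≈ 4.8853%

step 1 [1y] bond c/1=1/25: DF=(62101/62500 − 1/25·(0))/(1+1/25) = 4777/5000 ≈ 0.955400
step 2 [2y] bond c/1=23/400: DF=(4072849/4000000 − 23/400·(0.955400))/(1+23/400) = 9109/10000 ≈ 0.910900
step 3 [3y] swap r/1=965/27698: DF=(1 − 965/27698·(0.955400+0.910900))/(1+965/27698) = 1807/2000 ≈ 0.903500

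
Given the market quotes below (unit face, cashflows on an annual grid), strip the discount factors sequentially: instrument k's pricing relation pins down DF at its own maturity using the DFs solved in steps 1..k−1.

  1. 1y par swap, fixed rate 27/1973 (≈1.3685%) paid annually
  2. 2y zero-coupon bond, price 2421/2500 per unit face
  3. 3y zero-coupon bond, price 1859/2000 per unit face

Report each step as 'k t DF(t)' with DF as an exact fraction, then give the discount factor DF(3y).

step 1 [1y] swap r/1=27/1973: DF=(1 − 27/1973·(0))/(1+27/1973) = 1973/2000 ≈ 0.986500
step 2 [2y] zero: DF = P = 2421/2500 ≈ 0.968400
step 3 [3y] zero: DF = P = 1859/2000 ≈ 0.929500

1 1 1973/2000
2 2 2421/2500
3 3 1859/2000
DF(3y) = 1859/2000 ≈ 0.929500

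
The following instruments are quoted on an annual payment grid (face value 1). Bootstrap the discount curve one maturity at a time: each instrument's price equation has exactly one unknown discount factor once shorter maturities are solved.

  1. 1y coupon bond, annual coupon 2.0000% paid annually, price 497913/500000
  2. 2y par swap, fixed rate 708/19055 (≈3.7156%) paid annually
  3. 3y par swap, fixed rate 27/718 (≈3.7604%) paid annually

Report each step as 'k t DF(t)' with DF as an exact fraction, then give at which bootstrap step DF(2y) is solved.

1 1 9763/10000
2 2 2323/2500
3 3 8947/10000
DF(2y) is solved at step 2

step 1 [1y] bond c/1=1/50: DF=(497913/500000 − 1/50·(0))/(1+1/50) = 9763/10000 ≈ 0.976300
step 2 [2y] swap r/1=708/19055: DF=(1 − 708/19055·(0.976300))/(1+708/19055) = 2323/2500 ≈ 0.929200
step 3 [3y] swap r/1=27/718: DF=(1 − 27/718·(0.976300+0.929200))/(1+27/718) = 8947/10000 ≈ 0.894700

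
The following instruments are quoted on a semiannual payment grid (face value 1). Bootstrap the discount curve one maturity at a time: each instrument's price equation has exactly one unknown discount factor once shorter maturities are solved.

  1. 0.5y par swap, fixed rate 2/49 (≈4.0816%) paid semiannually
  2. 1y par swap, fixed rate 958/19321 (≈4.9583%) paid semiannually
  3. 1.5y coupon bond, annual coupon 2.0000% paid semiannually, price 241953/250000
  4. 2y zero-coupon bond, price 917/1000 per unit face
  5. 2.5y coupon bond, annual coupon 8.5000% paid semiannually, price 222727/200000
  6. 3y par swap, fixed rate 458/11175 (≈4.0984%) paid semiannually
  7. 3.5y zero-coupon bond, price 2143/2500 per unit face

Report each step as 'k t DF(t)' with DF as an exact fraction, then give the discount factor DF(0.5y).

1 1/2 49/50
2 1 9521/10000
3 3/2 9391/10000
4 2 917/1000
5 5/2 4569/5000
6 3 1771/2000
7 7/2 2143/2500
DF(0.5y) = 49/50 ≈ 0.980000

step 1 [0.5y] swap r/2=1/49: DF=(1 − 1/49·(0))/(1+1/49) = 49/50 ≈ 0.980000
step 2 [1y] swap r/2=479/19321: DF=(1 − 479/19321·(0.980000))/(1+479/19321) = 9521/10000 ≈ 0.952100
step 3 [1.5y] bond c/2=1/100: DF=(241953/250000 − 1/100·(0.980000+0.952100))/(1+1/100) = 9391/10000 ≈ 0.939100
step 4 [2y] zero: DF = P = 917/1000 ≈ 0.917000
step 5 [2.5y] bond c/2=17/400: DF=(222727/200000 − 17/400·(0.980000+0.952100+0.939100+0.917000))/(1+17/400) = 4569/5000 ≈ 0.913800
step 6 [3y] swap r/2=229/11175: DF=(1 − 229/11175·(0.980000+0.952100+0.939100+0.917000+0.913800))/(1+229/11175) = 1771/2000 ≈ 0.885500
step 7 [3.5y] zero: DF = P = 2143/2500 ≈ 0.857200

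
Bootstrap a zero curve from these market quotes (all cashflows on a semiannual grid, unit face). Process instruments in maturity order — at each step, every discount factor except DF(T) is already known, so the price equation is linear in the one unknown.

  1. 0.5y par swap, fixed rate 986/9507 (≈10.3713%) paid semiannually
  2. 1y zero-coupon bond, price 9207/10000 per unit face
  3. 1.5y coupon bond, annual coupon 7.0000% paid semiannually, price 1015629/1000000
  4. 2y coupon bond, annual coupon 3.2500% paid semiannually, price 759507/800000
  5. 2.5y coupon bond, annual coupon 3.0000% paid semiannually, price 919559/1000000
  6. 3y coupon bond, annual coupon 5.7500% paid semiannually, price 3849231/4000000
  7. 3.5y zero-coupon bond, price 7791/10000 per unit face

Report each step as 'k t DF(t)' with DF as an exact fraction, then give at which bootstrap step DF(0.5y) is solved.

step 1 [0.5y] swap r/2=493/9507: DF=(1 − 493/9507·(0))/(1+493/9507) = 9507/10000 ≈ 0.950700
step 2 [1y] zero: DF = P = 9207/10000 ≈ 0.920700
step 3 [1.5y] bond c/2=7/200: DF=(1015629/1000000 − 7/200·(0.950700+0.920700))/(1+7/200) = 459/500 ≈ 0.918000
step 4 [2y] bond c/2=13/800: DF=(759507/800000 − 13/800·(0.950700+0.920700+0.918000))/(1+13/800) = 556/625 ≈ 0.889600
step 5 [2.5y] bond c/2=3/200: DF=(919559/1000000 − 3/200·(0.950700+0.920700+0.918000+0.889600))/(1+3/200) = 2129/2500 ≈ 0.851600
step 6 [3y] bond c/2=23/800: DF=(3849231/4000000 − 23/800·(0.950700+0.920700+0.918000+0.889600+0.851600))/(1+23/800) = 1011/1250 ≈ 0.808800
step 7 [3.5y] zero: DF = P = 7791/10000 ≈ 0.779100

1 1/2 9507/10000
2 1 9207/10000
3 3/2 459/500
4 2 556/625
5 5/2 2129/2500
6 3 1011/1250
7 7/2 7791/10000
DF(0.5y) is solved at step 1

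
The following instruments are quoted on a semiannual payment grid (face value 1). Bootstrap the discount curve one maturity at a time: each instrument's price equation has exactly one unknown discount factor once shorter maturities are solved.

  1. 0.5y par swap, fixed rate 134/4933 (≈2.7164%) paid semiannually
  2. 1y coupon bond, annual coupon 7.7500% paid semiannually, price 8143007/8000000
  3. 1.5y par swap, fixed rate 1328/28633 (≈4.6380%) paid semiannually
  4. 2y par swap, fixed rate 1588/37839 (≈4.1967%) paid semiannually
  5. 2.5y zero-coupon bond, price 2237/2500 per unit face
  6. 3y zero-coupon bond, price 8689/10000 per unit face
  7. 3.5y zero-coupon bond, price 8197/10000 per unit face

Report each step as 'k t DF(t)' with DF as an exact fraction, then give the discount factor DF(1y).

1 1/2 4933/5000
2 1 9431/10000
3 3/2 1167/1250
4 2 4603/5000
5 5/2 2237/2500
6 3 8689/10000
7 7/2 8197/10000
DF(1y) = 9431/10000 ≈ 0.943100

step 1 [0.5y] swap r/2=67/4933: DF=(1 − 67/4933·(0))/(1+67/4933) = 4933/5000 ≈ 0.986600
step 2 [1y] bond c/2=31/800: DF=(8143007/8000000 − 31/800·(0.986600))/(1+31/800) = 9431/10000 ≈ 0.943100
step 3 [1.5y] swap r/2=664/28633: DF=(1 − 664/28633·(0.986600+0.943100))/(1+664/28633) = 1167/1250 ≈ 0.933600
step 4 [2y] swap r/2=794/37839: DF=(1 − 794/37839·(0.986600+0.943100+0.933600))/(1+794/37839) = 4603/5000 ≈ 0.920600
step 5 [2.5y] zero: DF = P = 2237/2500 ≈ 0.894800
step 6 [3y] zero: DF = P = 8689/10000 ≈ 0.868900
step 7 [3.5y] zero: DF = P = 8197/10000 ≈ 0.819700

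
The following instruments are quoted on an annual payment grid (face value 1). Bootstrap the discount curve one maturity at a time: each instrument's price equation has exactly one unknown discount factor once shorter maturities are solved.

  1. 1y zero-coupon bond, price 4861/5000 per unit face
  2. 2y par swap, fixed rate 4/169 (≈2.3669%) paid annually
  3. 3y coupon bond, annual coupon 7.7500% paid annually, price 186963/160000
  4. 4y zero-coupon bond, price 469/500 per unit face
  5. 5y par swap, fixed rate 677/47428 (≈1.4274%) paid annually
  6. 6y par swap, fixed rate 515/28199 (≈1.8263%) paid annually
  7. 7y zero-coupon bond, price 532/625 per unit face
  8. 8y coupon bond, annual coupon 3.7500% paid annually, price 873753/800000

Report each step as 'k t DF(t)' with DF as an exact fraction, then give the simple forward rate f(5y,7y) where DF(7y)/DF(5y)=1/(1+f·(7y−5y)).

step 1 [1y] zero: DF = P = 4861/5000 ≈ 0.972200
step 2 [2y] swap r/1=4/169: DF=(1 − 4/169·(0.972200))/(1+4/169) = 1193/1250 ≈ 0.954400
step 3 [3y] bond c/1=31/400: DF=(186963/160000 − 31/400·(0.972200+0.954400))/(1+31/400) = 9459/10000 ≈ 0.945900
step 4 [4y] zero: DF = P = 469/500 ≈ 0.938000
step 5 [5y] swap r/1=677/47428: DF=(1 − 677/47428·(0.972200+0.954400+0.945900+0.938000))/(1+677/47428) = 9323/10000 ≈ 0.932300
step 6 [6y] swap r/1=515/28199: DF=(1 − 515/28199·(0.972200+0.954400+0.945900+0.938000+0.932300))/(1+515/28199) = 897/1000 ≈ 0.897000
step 7 [7y] zero: DF = P = 532/625 ≈ 0.851200
step 8 [8y] bond c/1=3/80: DF=(873753/800000 − 3/80·(0.972200+0.954400+0.945900+0.938000+0.932300+0.897000+0.851200))/(1+3/80) = 8181/10000 ≈ 0.818100

1 1 4861/5000
2 2 1193/1250
3 3 9459/10000
4 4 469/500
5 5 9323/10000
6 6 897/1000
7 7 532/625
8 8 8181/10000
f(5y,7y) = ((9323/10000)/(532/625) − 1)/(2) = 811/17024 ≈ 4.7639%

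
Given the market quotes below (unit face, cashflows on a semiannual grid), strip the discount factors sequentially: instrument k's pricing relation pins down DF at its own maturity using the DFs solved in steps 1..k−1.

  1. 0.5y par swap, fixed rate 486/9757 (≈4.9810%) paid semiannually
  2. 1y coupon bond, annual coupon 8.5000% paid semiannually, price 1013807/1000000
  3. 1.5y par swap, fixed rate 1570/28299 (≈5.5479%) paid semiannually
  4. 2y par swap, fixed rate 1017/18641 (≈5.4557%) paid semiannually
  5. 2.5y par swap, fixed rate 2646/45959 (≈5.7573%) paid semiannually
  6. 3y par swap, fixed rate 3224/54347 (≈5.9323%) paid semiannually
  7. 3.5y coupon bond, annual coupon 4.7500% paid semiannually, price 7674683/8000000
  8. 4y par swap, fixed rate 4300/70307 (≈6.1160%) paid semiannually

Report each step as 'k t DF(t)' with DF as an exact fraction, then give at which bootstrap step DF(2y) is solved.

step 1 [0.5y] swap r/2=243/9757: DF=(1 − 243/9757·(0))/(1+243/9757) = 9757/10000 ≈ 0.975700
step 2 [1y] bond c/2=17/400: DF=(1013807/1000000 − 17/400·(0.975700))/(1+17/400) = 9327/10000 ≈ 0.932700
step 3 [1.5y] swap r/2=785/28299: DF=(1 − 785/28299·(0.975700+0.932700))/(1+785/28299) = 1843/2000 ≈ 0.921500
step 4 [2y] swap r/2=1017/37282: DF=(1 − 1017/37282·(0.975700+0.932700+0.921500))/(1+1017/37282) = 8983/10000 ≈ 0.898300
step 5 [2.5y] swap r/2=1323/45959: DF=(1 − 1323/45959·(0.975700+0.932700+0.921500+0.898300))/(1+1323/45959) = 8677/10000 ≈ 0.867700
step 6 [3y] swap r/2=1612/54347: DF=(1 − 1612/54347·(0.975700+0.932700+0.921500+0.898300+0.867700))/(1+1612/54347) = 2097/2500 ≈ 0.838800
step 7 [3.5y] bond c/2=19/800: DF=(7674683/8000000 − 19/800·(0.975700+0.932700+0.921500+0.898300+0.867700+0.838800))/(1+19/800) = 811/1000 ≈ 0.811000
step 8 [4y] swap r/2=2150/70307: DF=(1 − 2150/70307·(0.975700+0.932700+0.921500+0.898300+0.867700+0.838800+0.811000))/(1+2150/70307) = 157/200 ≈ 0.785000

1 1/2 9757/10000
2 1 9327/10000
3 3/2 1843/2000
4 2 8983/10000
5 5/2 8677/10000
6 3 2097/2500
7 7/2 811/1000
8 4 157/200
DF(2y) is solved at step 4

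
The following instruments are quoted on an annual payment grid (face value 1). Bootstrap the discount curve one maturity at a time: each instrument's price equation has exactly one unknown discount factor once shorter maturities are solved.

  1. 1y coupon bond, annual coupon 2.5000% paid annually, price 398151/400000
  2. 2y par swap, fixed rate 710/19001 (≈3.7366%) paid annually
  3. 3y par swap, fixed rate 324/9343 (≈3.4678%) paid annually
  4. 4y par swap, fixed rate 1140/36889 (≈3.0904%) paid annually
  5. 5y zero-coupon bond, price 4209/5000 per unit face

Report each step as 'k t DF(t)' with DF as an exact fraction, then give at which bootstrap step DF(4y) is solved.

step 1 [1y] bond c/1=1/40: DF=(398151/400000 − 1/40·(0))/(1+1/40) = 9711/10000 ≈ 0.971100
step 2 [2y] swap r/1=710/19001: DF=(1 − 710/19001·(0.971100))/(1+710/19001) = 929/1000 ≈ 0.929000
step 3 [3y] swap r/1=324/9343: DF=(1 − 324/9343·(0.971100+0.929000))/(1+324/9343) = 2257/2500 ≈ 0.902800
step 4 [4y] swap r/1=1140/36889: DF=(1 − 1140/36889·(0.971100+0.929000+0.902800))/(1+1140/36889) = 443/500 ≈ 0.886000
step 5 [5y] zero: DF = P = 4209/5000 ≈ 0.841800

1 1 9711/10000
2 2 929/1000
3 3 2257/2500
4 4 443/500
5 5 4209/5000
DF(4y) is solved at step 4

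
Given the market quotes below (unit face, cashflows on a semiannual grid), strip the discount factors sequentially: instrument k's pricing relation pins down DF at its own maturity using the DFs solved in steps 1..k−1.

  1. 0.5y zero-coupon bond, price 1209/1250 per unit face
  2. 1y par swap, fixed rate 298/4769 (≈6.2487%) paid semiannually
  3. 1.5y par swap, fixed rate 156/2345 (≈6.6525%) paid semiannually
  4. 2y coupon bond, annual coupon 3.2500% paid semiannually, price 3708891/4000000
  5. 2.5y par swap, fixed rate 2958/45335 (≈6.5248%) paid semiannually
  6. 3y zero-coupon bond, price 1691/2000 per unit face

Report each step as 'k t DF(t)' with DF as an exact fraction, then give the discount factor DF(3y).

step 1 [0.5y] zero: DF = P = 1209/1250 ≈ 0.967200
step 2 [1y] swap r/2=149/4769: DF=(1 − 149/4769·(0.967200))/(1+149/4769) = 2351/2500 ≈ 0.940400
step 3 [1.5y] swap r/2=78/2345: DF=(1 − 78/2345·(0.967200+0.940400))/(1+78/2345) = 1133/1250 ≈ 0.906400
step 4 [2y] bond c/2=13/800: DF=(3708891/4000000 − 13/800·(0.967200+0.940400+0.906400))/(1+13/800) = 4337/5000 ≈ 0.867400
step 5 [2.5y] swap r/2=1479/45335: DF=(1 − 1479/45335·(0.967200+0.940400+0.906400+0.867400))/(1+1479/45335) = 8521/10000 ≈ 0.852100
step 6 [3y] zero: DF = P = 1691/2000 ≈ 0.845500

1 1/2 1209/1250
2 1 2351/2500
3 3/2 1133/1250
4 2 4337/5000
5 5/2 8521/10000
6 3 1691/2000
DF(3y) = 1691/2000 ≈ 0.845500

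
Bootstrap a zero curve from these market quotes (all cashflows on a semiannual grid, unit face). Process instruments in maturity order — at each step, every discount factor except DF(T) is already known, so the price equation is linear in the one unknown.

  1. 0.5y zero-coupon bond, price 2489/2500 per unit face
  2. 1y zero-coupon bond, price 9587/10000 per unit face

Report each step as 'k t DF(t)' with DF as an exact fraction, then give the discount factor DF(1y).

1 1/2 2489/2500
2 1 9587/10000
DF(1y) = 9587/10000 ≈ 0.958700

step 1 [0.5y] zero: DF = P = 2489/2500 ≈ 0.995600
step 2 [1y] zero: DF = P = 9587/10000 ≈ 0.958700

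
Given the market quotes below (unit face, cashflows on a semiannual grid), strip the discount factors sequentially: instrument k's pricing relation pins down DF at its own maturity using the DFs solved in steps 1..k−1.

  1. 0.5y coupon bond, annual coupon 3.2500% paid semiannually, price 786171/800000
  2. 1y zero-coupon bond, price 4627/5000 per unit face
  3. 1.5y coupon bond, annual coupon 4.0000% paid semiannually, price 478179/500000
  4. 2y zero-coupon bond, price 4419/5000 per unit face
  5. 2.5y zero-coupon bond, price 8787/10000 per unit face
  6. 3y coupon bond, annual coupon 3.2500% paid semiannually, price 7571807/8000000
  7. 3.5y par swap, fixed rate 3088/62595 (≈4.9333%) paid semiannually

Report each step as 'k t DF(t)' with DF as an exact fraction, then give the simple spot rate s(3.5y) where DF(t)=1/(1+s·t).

step 1 [0.5y] bond c/2=13/800: DF=(786171/800000 − 13/800·(0))/(1+13/800) = 967/1000 ≈ 0.967000
step 2 [1y] zero: DF = P = 4627/5000 ≈ 0.925400
step 3 [1.5y] bond c/2=1/50: DF=(478179/500000 − 1/50·(0.967000+0.925400))/(1+1/50) = 1801/2000 ≈ 0.900500
step 4 [2y] zero: DF = P = 4419/5000 ≈ 0.883800
step 5 [2.5y] zero: DF = P = 8787/10000 ≈ 0.878700
step 6 [3y] bond c/2=13/800: DF=(7571807/8000000 − 13/800·(0.967000+0.925400+0.900500+0.883800+0.878700))/(1+13/800) = 1717/2000 ≈ 0.858500
step 7 [3.5y] swap r/2=1544/62595: DF=(1 − 1544/62595·(0.967000+0.925400+0.900500+0.883800+0.878700+0.858500))/(1+1544/62595) = 1057/1250 ≈ 0.845600

1 1/2 967/1000
2 1 4627/5000
3 3/2 1801/2000
4 2 4419/5000
5 5/2 8787/10000
6 3 1717/2000
7 7/2 1057/1250
s(3.5y) = (1/(1057/1250) − 1)/(7/2) = 386/7399 ≈ 5.2169%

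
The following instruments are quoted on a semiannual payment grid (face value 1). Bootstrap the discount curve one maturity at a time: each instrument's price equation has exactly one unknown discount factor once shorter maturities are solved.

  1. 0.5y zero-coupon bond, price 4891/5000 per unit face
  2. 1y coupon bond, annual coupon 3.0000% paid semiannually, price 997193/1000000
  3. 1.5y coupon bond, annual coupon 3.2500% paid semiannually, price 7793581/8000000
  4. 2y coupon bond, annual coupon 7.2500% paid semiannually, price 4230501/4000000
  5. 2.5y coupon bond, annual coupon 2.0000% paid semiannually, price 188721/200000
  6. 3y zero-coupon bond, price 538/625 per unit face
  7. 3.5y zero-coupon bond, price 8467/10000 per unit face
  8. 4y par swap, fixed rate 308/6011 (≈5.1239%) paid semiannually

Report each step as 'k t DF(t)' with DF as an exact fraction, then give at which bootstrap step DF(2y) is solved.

1 1/2 4891/5000
2 1 121/125
3 3/2 371/400
4 2 9201/10000
5 5/2 8967/10000
6 3 538/625
7 7/2 8467/10000
8 4 1019/1250
DF(2y) is solved at step 4

step 1 [0.5y] zero: DF = P = 4891/5000 ≈ 0.978200
step 2 [1y] bond c/2=3/200: DF=(997193/1000000 − 3/200·(0.978200))/(1+3/200) = 121/125 ≈ 0.968000
step 3 [1.5y] bond c/2=13/800: DF=(7793581/8000000 − 13/800·(0.978200+0.968000))/(1+13/800) = 371/400 ≈ 0.927500
step 4 [2y] bond c/2=29/800: DF=(4230501/4000000 − 29/800·(0.978200+0.968000+0.927500))/(1+29/800) = 9201/10000 ≈ 0.920100
step 5 [2.5y] bond c/2=1/100: DF=(188721/200000 − 1/100·(0.978200+0.968000+0.927500+0.920100))/(1+1/100) = 8967/10000 ≈ 0.896700
step 6 [3y] zero: DF = P = 538/625 ≈ 0.860800
step 7 [3.5y] zero: DF = P = 8467/10000 ≈ 0.846700
step 8 [4y] swap r/2=154/6011: DF=(1 − 154/6011·(0.978200+0.968000+0.927500+0.920100+0.896700+0.860800+0.846700))/(1+154/6011) = 1019/1250 ≈ 0.815200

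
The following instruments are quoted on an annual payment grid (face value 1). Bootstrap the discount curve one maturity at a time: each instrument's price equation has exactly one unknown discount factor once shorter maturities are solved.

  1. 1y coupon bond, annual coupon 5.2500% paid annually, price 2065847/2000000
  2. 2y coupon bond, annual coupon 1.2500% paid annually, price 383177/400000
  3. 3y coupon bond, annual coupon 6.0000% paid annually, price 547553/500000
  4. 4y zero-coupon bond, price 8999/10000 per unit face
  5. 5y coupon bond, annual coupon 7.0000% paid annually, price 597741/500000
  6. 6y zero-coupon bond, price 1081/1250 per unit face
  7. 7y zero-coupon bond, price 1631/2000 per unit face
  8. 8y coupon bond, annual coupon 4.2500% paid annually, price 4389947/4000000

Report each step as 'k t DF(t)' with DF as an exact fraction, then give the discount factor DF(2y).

1 1 4907/5000
2 2 467/500
3 3 9247/10000
4 4 8999/10000
5 5 4363/5000
6 6 1081/1250
7 7 1631/2000
8 8 3981/5000
DF(2y) = 467/500 ≈ 0.934000

step 1 [1y] bond c/1=21/400: DF=(2065847/2000000 − 21/400·(0))/(1+21/400) = 4907/5000 ≈ 0.981400
step 2 [2y] bond c/1=1/80: DF=(383177/400000 − 1/80·(0.981400))/(1+1/80) = 467/500 ≈ 0.934000
step 3 [3y] bond c/1=3/50: DF=(547553/500000 − 3/50·(0.981400+0.934000))/(1+3/50) = 9247/10000 ≈ 0.924700
step 4 [4y] zero: DF = P = 8999/10000 ≈ 0.899900
step 5 [5y] bond c/1=7/100: DF=(597741/500000 − 7/100·(0.981400+0.934000+0.924700+0.899900))/(1+7/100) = 4363/5000 ≈ 0.872600
step 6 [6y] zero: DF = P = 1081/1250 ≈ 0.864800
step 7 [7y] zero: DF = P = 1631/2000 ≈ 0.815500
step 8 [8y] bond c/1=17/400: DF=(4389947/4000000 − 17/400·(0.981400+0.934000+0.924700+0.899900+0.872600+0.864800+0.815500))/(1+17/400) = 3981/5000 ≈ 0.796200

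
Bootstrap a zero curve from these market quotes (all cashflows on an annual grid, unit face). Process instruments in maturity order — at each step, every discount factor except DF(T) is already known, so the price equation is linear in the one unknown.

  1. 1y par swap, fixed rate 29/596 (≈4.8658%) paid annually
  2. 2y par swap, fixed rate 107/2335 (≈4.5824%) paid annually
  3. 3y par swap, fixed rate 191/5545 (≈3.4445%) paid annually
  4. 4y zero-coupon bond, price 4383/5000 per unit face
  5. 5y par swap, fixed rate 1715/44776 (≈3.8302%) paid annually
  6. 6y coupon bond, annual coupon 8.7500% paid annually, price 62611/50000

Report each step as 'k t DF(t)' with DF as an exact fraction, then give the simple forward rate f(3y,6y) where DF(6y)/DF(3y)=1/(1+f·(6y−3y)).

step 1 [1y] swap r/1=29/596: DF=(1 − 29/596·(0))/(1+29/596) = 596/625 ≈ 0.953600
step 2 [2y] swap r/1=107/2335: DF=(1 − 107/2335·(0.953600))/(1+107/2335) = 1143/1250 ≈ 0.914400
step 3 [3y] swap r/1=191/5545: DF=(1 − 191/5545·(0.953600+0.914400))/(1+191/5545) = 1809/2000 ≈ 0.904500
step 4 [4y] zero: DF = P = 4383/5000 ≈ 0.876600
step 5 [5y] swap r/1=1715/44776: DF=(1 − 1715/44776·(0.953600+0.914400+0.904500+0.876600))/(1+1715/44776) = 1657/2000 ≈ 0.828500
step 6 [6y] bond c/1=7/80: DF=(62611/50000 − 7/80·(0.953600+0.914400+0.904500+0.876600+0.828500))/(1+7/80) = 989/1250 ≈ 0.791200

1 1 596/625
2 2 1143/1250
3 3 1809/2000
4 4 4383/5000
5 5 1657/2000
6 6 989/1250
f(3y,6y) = ((1809/2000)/(989/1250) − 1)/(3) = 1133/23736 ≈ 4.7733%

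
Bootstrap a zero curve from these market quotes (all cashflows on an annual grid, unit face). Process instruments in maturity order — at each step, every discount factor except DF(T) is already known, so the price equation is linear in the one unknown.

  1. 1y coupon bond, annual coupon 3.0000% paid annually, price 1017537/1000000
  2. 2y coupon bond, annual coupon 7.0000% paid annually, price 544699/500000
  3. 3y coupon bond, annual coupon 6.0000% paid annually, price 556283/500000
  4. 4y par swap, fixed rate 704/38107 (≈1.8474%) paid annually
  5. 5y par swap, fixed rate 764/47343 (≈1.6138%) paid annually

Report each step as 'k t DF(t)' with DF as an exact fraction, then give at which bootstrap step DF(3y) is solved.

step 1 [1y] bond c/1=3/100: DF=(1017537/1000000 − 3/100·(0))/(1+3/100) = 9879/10000 ≈ 0.987900
step 2 [2y] bond c/1=7/100: DF=(544699/500000 − 7/100·(0.987900))/(1+7/100) = 1907/2000 ≈ 0.953500
step 3 [3y] bond c/1=3/50: DF=(556283/500000 − 3/50·(0.987900+0.953500))/(1+3/50) = 9397/10000 ≈ 0.939700
step 4 [4y] swap r/1=704/38107: DF=(1 − 704/38107·(0.987900+0.953500+0.939700))/(1+704/38107) = 581/625 ≈ 0.929600
step 5 [5y] swap r/1=764/47343: DF=(1 − 764/47343·(0.987900+0.953500+0.939700+0.929600))/(1+764/47343) = 2309/2500 ≈ 0.923600

1 1 9879/10000
2 2 1907/2000
3 3 9397/10000
4 4 581/625
5 5 2309/2500
DF(3y) is solved at step 3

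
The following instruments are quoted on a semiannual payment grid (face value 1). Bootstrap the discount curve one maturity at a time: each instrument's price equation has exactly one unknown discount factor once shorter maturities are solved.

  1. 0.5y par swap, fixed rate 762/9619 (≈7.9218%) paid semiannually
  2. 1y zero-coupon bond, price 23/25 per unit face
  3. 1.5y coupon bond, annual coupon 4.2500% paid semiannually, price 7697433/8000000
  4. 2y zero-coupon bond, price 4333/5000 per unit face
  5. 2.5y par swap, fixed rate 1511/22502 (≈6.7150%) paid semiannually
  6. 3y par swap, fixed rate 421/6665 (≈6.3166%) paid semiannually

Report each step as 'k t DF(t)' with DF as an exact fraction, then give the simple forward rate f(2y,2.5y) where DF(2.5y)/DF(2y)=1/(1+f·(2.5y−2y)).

1 1/2 9619/10000
2 1 23/25
3 3/2 903/1000
4 2 4333/5000
5 5/2 8489/10000
6 3 2079/2500
f(2y,2.5y) = ((4333/5000)/(8489/10000) − 1)/(1/2) = 354/8489 ≈ 4.1701%

step 1 [0.5y] swap r/2=381/9619: DF=(1 − 381/9619·(0))/(1+381/9619) = 9619/10000 ≈ 0.961900
step 2 [1y] zero: DF = P = 23/25 ≈ 0.920000
step 3 [1.5y] bond c/2=17/800: DF=(7697433/8000000 − 17/800·(0.961900+0.920000))/(1+17/800) = 903/1000 ≈ 0.903000
step 4 [2y] zero: DF = P = 4333/5000 ≈ 0.866600
step 5 [2.5y] swap r/2=1511/45004: DF=(1 − 1511/45004·(0.961900+0.920000+0.903000+0.866600))/(1+1511/45004) = 8489/10000 ≈ 0.848900
step 6 [3y] swap r/2=421/13330: DF=(1 − 421/13330·(0.961900+0.920000+0.903000+0.866600+0.848900))/(1+421/13330) = 2079/2500 ≈ 0.831600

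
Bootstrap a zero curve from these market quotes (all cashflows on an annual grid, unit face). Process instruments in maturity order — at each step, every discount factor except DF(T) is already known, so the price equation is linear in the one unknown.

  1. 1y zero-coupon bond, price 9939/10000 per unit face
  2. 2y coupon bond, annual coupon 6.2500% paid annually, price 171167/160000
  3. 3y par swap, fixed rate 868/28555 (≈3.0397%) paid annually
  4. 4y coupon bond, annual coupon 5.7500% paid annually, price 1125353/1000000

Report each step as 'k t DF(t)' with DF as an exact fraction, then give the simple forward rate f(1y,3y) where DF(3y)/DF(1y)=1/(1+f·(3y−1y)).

1 1 9939/10000
2 2 2371/2500
3 3 2283/2500
4 4 9089/10000
f(1y,3y) = ((9939/10000)/(2283/2500) − 1)/(2) = 269/6088 ≈ 4.4185%

step 1 [1y] zero: DF = P = 9939/10000 ≈ 0.993900
step 2 [2y] bond c/1=1/16: DF=(171167/160000 − 1/16·(0.993900))/(1+1/16) = 2371/2500 ≈ 0.948400
step 3 [3y] swap r/1=868/28555: DF=(1 − 868/28555·(0.993900+0.948400))/(1+868/28555) = 2283/2500 ≈ 0.913200
step 4 [4y] bond c/1=23/400: DF=(1125353/1000000 − 23/400·(0.993900+0.948400+0.913200))/(1+23/400) = 9089/10000 ≈ 0.908900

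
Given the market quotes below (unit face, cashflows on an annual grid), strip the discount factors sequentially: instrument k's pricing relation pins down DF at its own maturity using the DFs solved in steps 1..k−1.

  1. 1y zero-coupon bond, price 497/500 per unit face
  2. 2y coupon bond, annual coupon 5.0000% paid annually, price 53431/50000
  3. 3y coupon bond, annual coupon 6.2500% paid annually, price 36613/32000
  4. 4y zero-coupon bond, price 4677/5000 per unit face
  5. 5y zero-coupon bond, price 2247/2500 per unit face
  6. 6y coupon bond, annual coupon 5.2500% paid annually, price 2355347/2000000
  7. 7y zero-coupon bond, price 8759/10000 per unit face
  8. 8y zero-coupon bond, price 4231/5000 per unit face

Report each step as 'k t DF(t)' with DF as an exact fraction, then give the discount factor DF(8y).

1 1 497/500
2 2 1213/1250
3 3 9613/10000
4 4 4677/5000
5 5 2247/2500
6 6 1763/2000
7 7 8759/10000
8 8 4231/5000
DF(8y) = 4231/5000 ≈ 0.846200

step 1 [1y] zero: DF = P = 497/500 ≈ 0.994000
step 2 [2y] bond c/1=1/20: DF=(53431/50000 − 1/20·(0.994000))/(1+1/20) = 1213/1250 ≈ 0.970400
step 3 [3y] bond c/1=1/16: DF=(36613/32000 − 1/16·(0.994000+0.970400))/(1+1/16) = 9613/10000 ≈ 0.961300
step 4 [4y] zero: DF = P = 4677/5000 ≈ 0.935400
step 5 [5y] zero: DF = P = 2247/2500 ≈ 0.898800
step 6 [6y] bond c/1=21/400: DF=(2355347/2000000 − 21/400·(0.994000+0.970400+0.961300+0.935400+0.898800))/(1+21/400) = 1763/2000 ≈ 0.881500
step 7 [7y] zero: DF = P = 8759/10000 ≈ 0.875900
step 8 [8y] zero: DF = P = 4231/5000 ≈ 0.846200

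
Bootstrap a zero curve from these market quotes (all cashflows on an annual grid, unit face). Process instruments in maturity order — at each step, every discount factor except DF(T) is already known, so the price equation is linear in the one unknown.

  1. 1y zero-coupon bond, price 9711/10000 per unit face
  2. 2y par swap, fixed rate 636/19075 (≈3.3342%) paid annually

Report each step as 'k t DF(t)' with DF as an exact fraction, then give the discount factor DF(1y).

1 1 9711/10000
2 2 2341/2500
DF(1y) = 9711/10000 ≈ 0.971100

step 1 [1y] zero: DF = P = 9711/10000 ≈ 0.971100
step 2 [2y] swap r/1=636/19075: DF=(1 − 636/19075·(0.971100))/(1+636/19075) = 2341/2500 ≈ 0.936400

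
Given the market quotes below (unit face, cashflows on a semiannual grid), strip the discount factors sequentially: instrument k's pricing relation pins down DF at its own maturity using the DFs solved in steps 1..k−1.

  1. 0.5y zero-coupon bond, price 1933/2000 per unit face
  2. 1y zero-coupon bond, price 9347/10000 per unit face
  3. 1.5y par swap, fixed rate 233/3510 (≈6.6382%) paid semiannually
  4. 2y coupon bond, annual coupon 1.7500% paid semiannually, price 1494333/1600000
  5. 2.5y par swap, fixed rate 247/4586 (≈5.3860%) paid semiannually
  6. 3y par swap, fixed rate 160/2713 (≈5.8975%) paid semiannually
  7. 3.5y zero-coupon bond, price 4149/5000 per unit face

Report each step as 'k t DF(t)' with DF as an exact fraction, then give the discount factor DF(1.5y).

1 1/2 1933/2000
2 1 9347/10000
3 3/2 2267/2500
4 2 1803/2000
5 5/2 1753/2000
6 3 21/25
7 7/2 4149/5000
DF(1.5y) = 2267/2500 ≈ 0.906800

step 1 [0.5y] zero: DF = P = 1933/2000 ≈ 0.966500
step 2 [1y] zero: DF = P = 9347/10000 ≈ 0.934700
step 3 [1.5y] swap r/2=233/7020: DF=(1 − 233/7020·(0.966500+0.934700))/(1+233/7020) = 2267/2500 ≈ 0.906800
step 4 [2y] bond c/2=7/800: DF=(1494333/1600000 − 7/800·(0.966500+0.934700+0.906800))/(1+7/800) = 1803/2000 ≈ 0.901500
step 5 [2.5y] swap r/2=247/9172: DF=(1 − 247/9172·(0.966500+0.934700+0.906800+0.901500))/(1+247/9172) = 1753/2000 ≈ 0.876500
step 6 [3y] swap r/2=80/2713: DF=(1 − 80/2713·(0.966500+0.934700+0.906800+0.901500+0.876500))/(1+80/2713) = 21/25 ≈ 0.840000
step 7 [3.5y] zero: DF = P = 4149/5000 ≈ 0.829800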